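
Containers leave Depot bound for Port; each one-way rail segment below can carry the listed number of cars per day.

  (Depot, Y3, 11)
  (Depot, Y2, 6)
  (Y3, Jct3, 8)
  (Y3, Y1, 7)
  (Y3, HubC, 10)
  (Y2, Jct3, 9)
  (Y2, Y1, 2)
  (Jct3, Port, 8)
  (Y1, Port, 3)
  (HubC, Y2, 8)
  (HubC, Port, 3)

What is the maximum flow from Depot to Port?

Augment Depot→Y3→Jct3→Port: bottleneck 8, flow now 8.
Augment Depot→Y3→Y1→Port: bottleneck 3, flow now 11.
Augment Depot→Y2→Jct3→Y3→HubC→Port: bottleneck 3, flow now 14. (uses reverse residual edge)
No augmenting path remains; maximum flow = 14.
In the residual graph, reachable from Depot: {Depot, Y3, Y2, Jct3, Y1, HubC}.
Min-cut edges: Jct3→Port (8), Y1→Port (3), HubC→Port (3); capacity 8 + 3 + 3 = 14.
This cut is saturated, so no flow can exceed 14.

14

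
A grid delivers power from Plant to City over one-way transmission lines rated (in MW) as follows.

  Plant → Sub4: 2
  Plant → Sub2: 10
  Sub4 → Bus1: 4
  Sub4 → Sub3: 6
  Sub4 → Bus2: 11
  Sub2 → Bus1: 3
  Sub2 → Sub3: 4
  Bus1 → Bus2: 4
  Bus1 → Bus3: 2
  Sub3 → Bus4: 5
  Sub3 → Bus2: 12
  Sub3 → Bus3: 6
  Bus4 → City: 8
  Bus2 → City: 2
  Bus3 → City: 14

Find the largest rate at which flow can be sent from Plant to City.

Augment Plant→Sub4→Bus2→City: bottleneck 2, flow now 2.
Augment Plant→Sub2→Bus1→Bus3→City: bottleneck 2, flow now 4.
Augment Plant→Sub2→Sub3→Bus4→City: bottleneck 4, flow now 8.
Augment Plant→Sub2→Bus1→Bus2→Sub4→Sub3→Bus4→City: bottleneck 1, flow now 9. (uses reverse residual edge)
No augmenting path remains; maximum flow = 9.
In the residual graph, reachable from Plant: {Plant, Sub2}.
Min-cut edges: Plant→Sub4 (2), Sub2→Bus1 (3), Sub2→Sub3 (4); capacity 2 + 3 + 4 = 9.
This cut is saturated, so no flow can exceed 9.

9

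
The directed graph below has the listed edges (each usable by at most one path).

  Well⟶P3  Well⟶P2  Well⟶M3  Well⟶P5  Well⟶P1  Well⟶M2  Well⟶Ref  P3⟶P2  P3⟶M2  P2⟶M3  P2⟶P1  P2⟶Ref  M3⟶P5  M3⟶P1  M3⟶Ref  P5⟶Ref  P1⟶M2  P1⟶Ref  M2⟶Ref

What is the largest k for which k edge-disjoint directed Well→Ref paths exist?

6

Assign every edge capacity 1; by Menger, the answer equals the max flow.
Path Well→Ref (+1); total 1.
Path Well→P2→Ref (+1); total 2.
Path Well→M3→Ref (+1); total 3.
Path Well→P5→Ref (+1); total 4.
Path Well→P1→Ref (+1); total 5.
Path Well→M2→Ref (+1); total 6.
No residual Well→Ref path; max flow = 6.
Certifying cut of size 6: {M2→Ref, M3→Ref, P1→Ref, P2→Ref, P5→Ref, Well→Ref}.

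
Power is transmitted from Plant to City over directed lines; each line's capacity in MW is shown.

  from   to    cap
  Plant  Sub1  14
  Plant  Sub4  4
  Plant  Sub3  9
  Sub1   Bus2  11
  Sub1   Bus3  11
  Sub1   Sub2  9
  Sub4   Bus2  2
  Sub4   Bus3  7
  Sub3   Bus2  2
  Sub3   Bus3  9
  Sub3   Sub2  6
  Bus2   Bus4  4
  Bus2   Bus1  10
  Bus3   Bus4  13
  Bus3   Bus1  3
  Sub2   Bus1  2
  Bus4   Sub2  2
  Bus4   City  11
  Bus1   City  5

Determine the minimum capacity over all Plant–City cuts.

Augment Plant→Sub1→Bus2→Bus4→City: bottleneck 4, flow now 4.
Augment Plant→Sub1→Bus2→Bus1→City: bottleneck 5, flow now 9.
Augment Plant→Sub1→Bus3→Bus4→City: bottleneck 5, flow now 14.
Augment Plant→Sub4→Bus3→Bus4→City: bottleneck 2, flow now 16.
No augmenting path remains; maximum flow = 16.
By max-flow min-cut, the minimum cut capacity equals the max flow.
In the residual graph, reachable from Plant: {Plant, Sub1, Sub4, Sub3, Bus2, Bus3, Sub2, Bus4, Bus1}.
Min-cut edges: Bus4→City (11), Bus1→City (5); capacity 11 + 5 = 16.

16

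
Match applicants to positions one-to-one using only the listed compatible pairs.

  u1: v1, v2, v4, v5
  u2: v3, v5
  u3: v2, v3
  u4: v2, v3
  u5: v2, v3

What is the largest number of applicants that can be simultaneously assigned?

Unit-capacity flow: source→left, listed edges, right→sink; max matching = max flow.
Augmenting path u1→v1 (+1); matched 1.
Augmenting path u2→v3 (+1); matched 2.
Augmenting path u3→v2 (+1); matched 3.
Augmenting path u4→v3→u2→v5 (+1); matched 4.
No augmenting path remains; maximum matching = 4.
König certificate: {u1, u2, v2, v3} is a vertex cover of size 4 (every listed pair touches it), so no matching can be larger.

4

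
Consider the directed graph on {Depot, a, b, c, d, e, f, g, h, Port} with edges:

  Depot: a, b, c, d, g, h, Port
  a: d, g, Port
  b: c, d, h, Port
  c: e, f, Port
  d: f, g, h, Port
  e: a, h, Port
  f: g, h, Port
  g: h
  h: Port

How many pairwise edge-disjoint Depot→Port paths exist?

Assign every edge capacity 1; by Menger, the answer equals the max flow.
Path Depot→Port (+1); total 1.
Path Depot→a→Port (+1); total 2.
Path Depot→b→Port (+1); total 3.
Path Depot→c→Port (+1); total 4.
Path Depot→d→Port (+1); total 5.
Path Depot→h→Port (+1); total 6.
No residual Depot→Port path; max flow = 6.
Certifying cut of size 6: {Depot→Port, Depot→a, Depot→b, Depot→c, Depot→d, h→Port}.

6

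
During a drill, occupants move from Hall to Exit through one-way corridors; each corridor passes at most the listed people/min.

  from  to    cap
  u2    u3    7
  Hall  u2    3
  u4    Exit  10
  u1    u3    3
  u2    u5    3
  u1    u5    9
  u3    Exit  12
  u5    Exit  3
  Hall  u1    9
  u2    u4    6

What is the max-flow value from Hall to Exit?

Augment Hall→u1→u3→Exit: bottleneck 3, flow now 3.
Augment Hall→u1→u5→Exit: bottleneck 3, flow now 6.
Augment Hall→u2→u3→Exit: bottleneck 3, flow now 9.
No augmenting path remains; maximum flow = 9.
In the residual graph, reachable from Hall: {Hall, u1, u5}.
Min-cut edges: Hall→u2 (3), u1→u3 (3), u5→Exit (3); capacity 3 + 3 + 3 = 9.
This cut is saturated, so no flow can exceed 9.

9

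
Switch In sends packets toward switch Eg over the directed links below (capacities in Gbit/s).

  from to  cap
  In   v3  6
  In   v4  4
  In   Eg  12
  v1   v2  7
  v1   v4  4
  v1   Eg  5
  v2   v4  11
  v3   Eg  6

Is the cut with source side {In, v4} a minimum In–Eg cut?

Given cut capacity: 6 + 12 = 18.
Augment In→Eg: bottleneck 12, flow now 12.
Augment In→v3→Eg: bottleneck 6, flow now 18.
No augmenting path remains; maximum flow = 18.
Cut capacity 18 equals the max flow, so it is a minimum cut.

Yes — it is a minimum cut (capacity 18).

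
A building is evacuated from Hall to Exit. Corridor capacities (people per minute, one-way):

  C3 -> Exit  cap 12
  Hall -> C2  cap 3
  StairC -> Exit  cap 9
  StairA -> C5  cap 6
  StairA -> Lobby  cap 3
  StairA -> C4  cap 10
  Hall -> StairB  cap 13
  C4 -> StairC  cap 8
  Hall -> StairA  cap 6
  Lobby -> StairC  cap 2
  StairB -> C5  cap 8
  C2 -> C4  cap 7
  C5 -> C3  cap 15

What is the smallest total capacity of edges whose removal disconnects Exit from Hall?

17

Augment Hall→StairA→C5→C3→Exit: bottleneck 6, flow now 6.
Augment Hall→C2→C4→StairC→Exit: bottleneck 3, flow now 9.
Augment Hall→StairB→C5→C3→Exit: bottleneck 6, flow now 15.
Augment Hall→StairB→C5→StairA→C4→StairC→Exit: bottleneck 2, flow now 17. (uses reverse residual edge)
No augmenting path remains; maximum flow = 17.
By max-flow min-cut, the minimum cut capacity equals the max flow.
In the residual graph, reachable from Hall: {Hall, StairB}.
Min-cut edges: Hall→StairA (6), Hall→C2 (3), StairB→C5 (8); capacity 6 + 3 + 8 = 17.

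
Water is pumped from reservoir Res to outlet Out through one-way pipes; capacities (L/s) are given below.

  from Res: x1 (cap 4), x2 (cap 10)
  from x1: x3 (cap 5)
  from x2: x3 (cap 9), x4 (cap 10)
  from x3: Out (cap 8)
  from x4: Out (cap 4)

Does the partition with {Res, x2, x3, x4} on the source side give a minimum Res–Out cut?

No — its capacity is 16, but the minimum cut has capacity 12.

Given cut capacity: 4 + 8 + 4 = 16.
Augment Res→x1→x3→Out: bottleneck 4, flow now 4.
Augment Res→x2→x3→Out: bottleneck 4, flow now 8.
Augment Res→x2→x4→Out: bottleneck 4, flow now 12.
No augmenting path remains; maximum flow = 12.
In the residual graph, reachable from Res: {Res, x1, x2, x3, x4}.
Min-cut edges: x3→Out (8), x4→Out (4); capacity 8 + 4 = 12.
Cut capacity 16 exceeds the max flow 12, so it is not minimum.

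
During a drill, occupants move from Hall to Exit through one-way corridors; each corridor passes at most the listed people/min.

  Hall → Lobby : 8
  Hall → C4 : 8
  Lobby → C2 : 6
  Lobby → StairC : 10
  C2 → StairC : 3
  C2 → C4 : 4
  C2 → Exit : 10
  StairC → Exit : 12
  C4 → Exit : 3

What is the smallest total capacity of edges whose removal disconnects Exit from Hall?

11

Augment Hall→C4→Exit: bottleneck 3, flow now 3.
Augment Hall→Lobby→C2→Exit: bottleneck 6, flow now 9.
Augment Hall→Lobby→StairC→Exit: bottleneck 2, flow now 11.
No augmenting path remains; maximum flow = 11.
By max-flow min-cut, the minimum cut capacity equals the max flow.
In the residual graph, reachable from Hall: {Hall, C4}.
Min-cut edges: Hall→Lobby (8), C4→Exit (3); capacity 8 + 3 = 11.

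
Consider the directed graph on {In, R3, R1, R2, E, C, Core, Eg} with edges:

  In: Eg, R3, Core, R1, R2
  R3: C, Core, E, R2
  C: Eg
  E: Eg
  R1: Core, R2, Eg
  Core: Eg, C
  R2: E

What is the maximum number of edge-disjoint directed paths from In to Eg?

5

Assign every edge capacity 1; by Menger, the answer equals the max flow.
Augment In→Eg (+1); total 1.
Augment In→R1→Eg (+1); total 2.
Augment In→Core→Eg (+1); total 3.
Augment In→R3→E→Eg (+1); total 4.
Augment In→R2→E→R3→C→Eg (+1); total 5. (traverses R3→E backwards in the residual graph, cancelling flow on it)
After the cancellation the 5 edge-disjoint paths are: In→R3→C→Eg; In→R1→Eg; In→R2→E→Eg; In→Core→Eg; In→Eg.
No residual In→Eg path; max flow = 5.
Certifying cut of size 5: {In→Core, In→Eg, In→R1, In→R2, In→R3}.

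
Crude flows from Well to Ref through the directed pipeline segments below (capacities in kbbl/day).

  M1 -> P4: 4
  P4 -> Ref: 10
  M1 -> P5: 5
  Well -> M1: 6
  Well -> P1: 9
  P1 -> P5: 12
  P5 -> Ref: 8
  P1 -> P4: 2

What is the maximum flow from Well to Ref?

Augment Well→M1→P4→Ref: bottleneck 4, flow now 4.
Augment Well→M1→P5→Ref: bottleneck 2, flow now 6.
Augment Well→P1→P4→Ref: bottleneck 2, flow now 8.
Augment Well→P1→P5→Ref: bottleneck 6, flow now 14.
No augmenting path remains; maximum flow = 14.
In the residual graph, reachable from Well: {Well, M1, P1, P5}.
Min-cut edges: M1→P4 (4), P1→P4 (2), P5→Ref (8); capacity 4 + 2 + 8 = 14.
This cut is saturated, so no flow can exceed 14.

14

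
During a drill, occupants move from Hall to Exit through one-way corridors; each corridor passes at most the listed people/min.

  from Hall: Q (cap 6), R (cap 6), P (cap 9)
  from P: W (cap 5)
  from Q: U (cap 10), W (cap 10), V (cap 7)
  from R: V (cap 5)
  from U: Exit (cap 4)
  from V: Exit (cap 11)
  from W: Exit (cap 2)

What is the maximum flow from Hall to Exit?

13

Augment Hall→P→W→Exit: bottleneck 2, flow now 2.
Augment Hall→Q→U→Exit: bottleneck 4, flow now 6.
Augment Hall→Q→V→Exit: bottleneck 2, flow now 8.
Augment Hall→R→V→Exit: bottleneck 5, flow now 13.
No augmenting path remains; maximum flow = 13.
In the residual graph, reachable from Hall: {Hall, P, R, W}.
Min-cut edges: Hall→Q (6), R→V (5), W→Exit (2); capacity 6 + 5 + 2 = 13.
This cut is saturated, so no flow can exceed 13.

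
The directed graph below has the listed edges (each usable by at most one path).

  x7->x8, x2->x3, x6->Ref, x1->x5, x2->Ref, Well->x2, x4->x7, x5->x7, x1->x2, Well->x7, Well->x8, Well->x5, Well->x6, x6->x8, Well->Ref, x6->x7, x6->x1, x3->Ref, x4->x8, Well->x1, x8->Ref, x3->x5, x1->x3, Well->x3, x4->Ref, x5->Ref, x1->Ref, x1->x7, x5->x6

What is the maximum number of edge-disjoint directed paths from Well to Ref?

7

Assign every edge capacity 1; by Menger, the answer equals the max flow.
Path Well→Ref (+1); total 1.
Path Well→x1→Ref (+1); total 2.
Path Well→x2→Ref (+1); total 3.
Path Well→x3→Ref (+1); total 4.
Path Well→x5→Ref (+1); total 5.
Path Well→x6→Ref (+1); total 6.
Path Well→x8→Ref (+1); total 7.
No residual Well→Ref path; max flow = 7.
Certifying cut of size 7: {Well→Ref, Well→x1, Well→x2, Well→x3, Well→x5, Well→x6, x8→Ref}.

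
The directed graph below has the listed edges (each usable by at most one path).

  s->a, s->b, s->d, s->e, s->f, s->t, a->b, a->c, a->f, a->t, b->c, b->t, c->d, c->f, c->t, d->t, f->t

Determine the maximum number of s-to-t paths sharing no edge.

5

Assign every edge capacity 1; by Menger, the answer equals the max flow.
Path s→t (+1); total 1.
Path s→a→t (+1); total 2.
Path s→b→t (+1); total 3.
Path s→d→t (+1); total 4.
Path s→f→t (+1); total 5.
No residual s→t path; max flow = 5.
Certifying cut of size 5: {s→a, s→b, s→d, s→f, s→t}.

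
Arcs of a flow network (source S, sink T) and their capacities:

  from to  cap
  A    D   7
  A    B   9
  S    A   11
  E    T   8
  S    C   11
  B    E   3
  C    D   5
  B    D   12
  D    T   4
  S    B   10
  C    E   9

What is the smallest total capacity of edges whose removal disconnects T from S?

Augment S→A→D→T: bottleneck 4, flow now 4.
Augment S→B→E→T: bottleneck 3, flow now 7.
Augment S→C→E→T: bottleneck 5, flow now 12.
No augmenting path remains; maximum flow = 12.
By max-flow min-cut, the minimum cut capacity equals the max flow.
In the residual graph, reachable from S: {S, A, B, C, D, E}.
Min-cut edges: D→T (4), E→T (8); capacity 4 + 8 = 12.

12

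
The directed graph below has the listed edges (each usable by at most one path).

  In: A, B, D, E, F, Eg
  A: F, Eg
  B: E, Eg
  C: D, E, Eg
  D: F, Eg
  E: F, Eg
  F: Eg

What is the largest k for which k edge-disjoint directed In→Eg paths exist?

Assign every edge capacity 1; by Menger, the answer equals the max flow.
Path In→Eg (+1); total 1.
Path In→A→Eg (+1); total 2.
Path In→B→Eg (+1); total 3.
Path In→D→Eg (+1); total 4.
Path In→E→Eg (+1); total 5.
Path In→F→Eg (+1); total 6.
No residual In→Eg path; max flow = 6.
Certifying cut of size 6: {In→A, In→B, In→D, In→E, In→Eg, In→F}.

6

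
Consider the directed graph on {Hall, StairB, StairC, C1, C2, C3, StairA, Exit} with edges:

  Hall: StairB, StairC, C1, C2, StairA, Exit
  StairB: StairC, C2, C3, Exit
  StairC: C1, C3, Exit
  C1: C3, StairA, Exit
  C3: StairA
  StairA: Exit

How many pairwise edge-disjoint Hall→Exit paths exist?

Assign every edge capacity 1; by Menger, the answer equals the max flow.
Path Hall→Exit (+1); total 1.
Path Hall→StairB→Exit (+1); total 2.
Path Hall→StairC→Exit (+1); total 3.
Path Hall→C1→Exit (+1); total 4.
Path Hall→StairA→Exit (+1); total 5.
No residual Hall→Exit path; max flow = 5.
Certifying cut of size 5: {Hall→C1, Hall→Exit, Hall→StairA, Hall→StairB, Hall→StairC}.

5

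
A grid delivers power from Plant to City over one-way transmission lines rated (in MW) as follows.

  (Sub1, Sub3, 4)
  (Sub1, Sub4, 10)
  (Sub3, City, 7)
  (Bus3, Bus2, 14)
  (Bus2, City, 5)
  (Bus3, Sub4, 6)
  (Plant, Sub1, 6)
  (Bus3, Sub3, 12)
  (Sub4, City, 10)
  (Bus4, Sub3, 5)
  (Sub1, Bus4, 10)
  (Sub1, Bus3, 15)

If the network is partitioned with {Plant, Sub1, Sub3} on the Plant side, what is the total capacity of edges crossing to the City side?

Edges leaving {Plant, Sub1, Sub3}: Sub1→Bus3 (15), Sub1→Bus4 (10), Sub1→Sub4 (10), Sub3→City (7).
Cut capacity = 15 + 10 + 10 + 7 = 42.

42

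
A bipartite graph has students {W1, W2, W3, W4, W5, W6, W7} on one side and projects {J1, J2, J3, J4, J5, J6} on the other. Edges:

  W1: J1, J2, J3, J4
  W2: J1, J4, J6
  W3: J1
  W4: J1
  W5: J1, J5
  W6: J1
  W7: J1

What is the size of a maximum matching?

4

Unit-capacity flow: source→left, listed edges, right→sink; max matching = max flow.
Augmenting path W1→J1 (+1); matched 1.
Augmenting path W2→J4 (+1); matched 2.
Augmenting path W5→J5 (+1); matched 3.
Augmenting path W3→J1→W1→J2 (+1); matched 4.
No augmenting path remains; maximum matching = 4.
König certificate: {W1, W2, W5, J1} is a vertex cover of size 4 (every listed pair touches it), so no matching can be larger.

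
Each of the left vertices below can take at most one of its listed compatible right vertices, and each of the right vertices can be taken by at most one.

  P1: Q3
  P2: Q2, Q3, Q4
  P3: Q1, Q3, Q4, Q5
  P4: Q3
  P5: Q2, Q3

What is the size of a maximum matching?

Unit-capacity flow: source→left, listed edges, right→sink; max matching = max flow.
Augmenting path P1→Q3 (+1); matched 1.
Augmenting path P2→Q2 (+1); matched 2.
Augmenting path P3→Q1 (+1); matched 3.
Augmenting path P5→Q2→P2→Q4 (+1); matched 4.
No augmenting path remains; maximum matching = 4.
König certificate: {P2, P3, P5, Q3} is a vertex cover of size 4 (every listed pair touches it), so no matching can be larger.

4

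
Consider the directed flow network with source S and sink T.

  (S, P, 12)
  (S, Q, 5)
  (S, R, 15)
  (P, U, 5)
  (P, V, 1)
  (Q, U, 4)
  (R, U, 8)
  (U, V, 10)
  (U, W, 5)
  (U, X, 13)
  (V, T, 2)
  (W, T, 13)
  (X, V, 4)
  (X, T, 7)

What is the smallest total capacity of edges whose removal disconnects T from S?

Augment S→P→V→T: bottleneck 1, flow now 1.
Augment S→P→U→V→T: bottleneck 1, flow now 2.
Augment S→P→U→W→T: bottleneck 4, flow now 6.
Augment S→Q→U→W→T: bottleneck 1, flow now 7.
Augment S→Q→U→X→T: bottleneck 3, flow now 10.
Augment S→R→U→X→T: bottleneck 4, flow now 14.
No augmenting path remains; maximum flow = 14.
By max-flow min-cut, the minimum cut capacity equals the max flow.
In the residual graph, reachable from S: {S, P, Q, R, U, V, X}.
Min-cut edges: U→W (5), V→T (2), X→T (7); capacity 5 + 2 + 7 = 14.

14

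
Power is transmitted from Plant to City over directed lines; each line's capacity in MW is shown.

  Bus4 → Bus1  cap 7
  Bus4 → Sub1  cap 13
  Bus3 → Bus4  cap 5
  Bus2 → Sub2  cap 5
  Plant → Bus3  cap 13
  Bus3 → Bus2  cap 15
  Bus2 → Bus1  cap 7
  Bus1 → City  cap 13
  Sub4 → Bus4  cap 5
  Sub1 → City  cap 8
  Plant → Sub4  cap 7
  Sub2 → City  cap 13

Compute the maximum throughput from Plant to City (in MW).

18

Augment Plant→Sub4→Bus4→Bus1→City: bottleneck 5, flow now 5.
Augment Plant→Bus3→Bus4→Bus1→City: bottleneck 2, flow now 7.
Augment Plant→Bus3→Bus4→Sub1→City: bottleneck 3, flow now 10.
Augment Plant→Bus3→Bus2→Sub2→City: bottleneck 5, flow now 15.
Augment Plant→Bus3→Bus2→Bus1→City: bottleneck 3, flow now 18.
No augmenting path remains; maximum flow = 18.
In the residual graph, reachable from Plant: {Plant, Sub4}.
Min-cut edges: Plant→Bus3 (13), Sub4→Bus4 (5); capacity 13 + 5 = 18.
This cut is saturated, so no flow can exceed 18.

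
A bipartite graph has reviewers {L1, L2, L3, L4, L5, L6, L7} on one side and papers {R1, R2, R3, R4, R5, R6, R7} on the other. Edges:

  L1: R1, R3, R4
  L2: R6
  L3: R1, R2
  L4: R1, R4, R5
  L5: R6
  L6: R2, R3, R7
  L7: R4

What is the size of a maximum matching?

6

Unit-capacity flow: source→left, listed edges, right→sink; max matching = max flow.
Augmenting path L1→R1 (+1); matched 1.
Augmenting path L2→R6 (+1); matched 2.
Augmenting path L3→R2 (+1); matched 3.
Augmenting path L4→R4 (+1); matched 4.
Augmenting path L6→R3 (+1); matched 5.
Augmenting path L7→R4→L4→R5 (+1); matched 6.
No augmenting path remains; maximum matching = 6.
König certificate: {L1, L3, L4, L6, L7, R6} is a vertex cover of size 6 (every listed pair touches it), so no matching can be larger.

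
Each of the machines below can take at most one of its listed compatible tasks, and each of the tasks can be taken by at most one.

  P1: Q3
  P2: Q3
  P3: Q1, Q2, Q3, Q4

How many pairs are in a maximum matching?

2

Unit-capacity flow: source→left, listed edges, right→sink; max matching = max flow.
Augmenting path P1→Q3 (+1); matched 1.
Augmenting path P3→Q1 (+1); matched 2.
No augmenting path remains; maximum matching = 2.
König certificate: {P3, Q3} is a vertex cover of size 2 (every listed pair touches it), so no matching can be larger.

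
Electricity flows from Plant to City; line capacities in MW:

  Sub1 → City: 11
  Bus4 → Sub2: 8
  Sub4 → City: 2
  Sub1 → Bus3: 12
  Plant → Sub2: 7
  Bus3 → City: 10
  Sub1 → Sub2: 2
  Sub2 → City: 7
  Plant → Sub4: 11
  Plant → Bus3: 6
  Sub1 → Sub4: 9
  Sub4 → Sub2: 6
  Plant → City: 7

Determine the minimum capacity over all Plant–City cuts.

Augment Plant→City: bottleneck 7, flow now 7.
Augment Plant→Sub4→City: bottleneck 2, flow now 9.
Augment Plant→Sub2→City: bottleneck 7, flow now 16.
Augment Plant→Bus3→City: bottleneck 6, flow now 22.
No augmenting path remains; maximum flow = 22.
By max-flow min-cut, the minimum cut capacity equals the max flow.
In the residual graph, reachable from Plant: {Plant, Sub4, Sub2}.
Min-cut edges: Plant→Bus3 (6), Plant→City (7), Sub4→City (2), Sub2→City (7); capacity 6 + 7 + 2 + 7 = 22.

22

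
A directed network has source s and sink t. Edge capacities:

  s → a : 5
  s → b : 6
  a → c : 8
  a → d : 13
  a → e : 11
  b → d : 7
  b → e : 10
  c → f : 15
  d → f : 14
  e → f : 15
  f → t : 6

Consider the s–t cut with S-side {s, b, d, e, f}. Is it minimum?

Given cut capacity: 5 + 6 = 11.
Augment s→a→c→f→t: bottleneck 5, flow now 5.
Augment s→b→d→f→t: bottleneck 1, flow now 6.
No augmenting path remains; maximum flow = 6.
In the residual graph, reachable from s: {s, a, b, c, d, e, f}.
Min-cut edges: f→t (6); capacity 6 = 6.
Cut capacity 11 exceeds the max flow 6, so it is not minimum.

No — its capacity is 11, but the minimum cut has capacity 6.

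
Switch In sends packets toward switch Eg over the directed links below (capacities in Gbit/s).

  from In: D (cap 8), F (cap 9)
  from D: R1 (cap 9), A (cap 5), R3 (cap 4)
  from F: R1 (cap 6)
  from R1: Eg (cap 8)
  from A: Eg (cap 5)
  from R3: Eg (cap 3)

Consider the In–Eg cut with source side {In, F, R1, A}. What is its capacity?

21

Edges leaving {In, F, R1, A}: In→D (8), R1→Eg (8), A→Eg (5).
Cut capacity = 8 + 8 + 5 = 21.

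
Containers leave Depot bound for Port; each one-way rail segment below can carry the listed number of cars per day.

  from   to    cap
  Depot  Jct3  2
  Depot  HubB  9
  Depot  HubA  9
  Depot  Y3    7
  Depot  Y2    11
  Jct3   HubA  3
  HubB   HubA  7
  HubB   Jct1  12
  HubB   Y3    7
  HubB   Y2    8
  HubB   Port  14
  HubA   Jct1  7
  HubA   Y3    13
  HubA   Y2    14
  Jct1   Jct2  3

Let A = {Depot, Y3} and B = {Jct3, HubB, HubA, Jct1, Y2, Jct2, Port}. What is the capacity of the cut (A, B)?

31

Edges leaving {Depot, Y3}: Depot→Jct3 (2), Depot→HubB (9), Depot→HubA (9), Depot→Y2 (11).
Cut capacity = 2 + 9 + 9 + 11 = 31.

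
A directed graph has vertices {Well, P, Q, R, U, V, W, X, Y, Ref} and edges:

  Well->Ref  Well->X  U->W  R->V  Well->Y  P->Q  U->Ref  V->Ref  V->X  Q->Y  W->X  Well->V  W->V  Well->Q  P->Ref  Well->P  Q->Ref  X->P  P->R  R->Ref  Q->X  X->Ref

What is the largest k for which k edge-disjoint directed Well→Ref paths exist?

5

Assign every edge capacity 1; by Menger, the answer equals the max flow.
Path Well→Ref (+1); total 1.
Path Well→P→Ref (+1); total 2.
Path Well→Q→Ref (+1); total 3.
Path Well→V→Ref (+1); total 4.
Path Well→X→Ref (+1); total 5.
No residual Well→Ref path; max flow = 5.
Certifying cut of size 5: {Well→P, Well→Q, Well→Ref, Well→V, Well→X}.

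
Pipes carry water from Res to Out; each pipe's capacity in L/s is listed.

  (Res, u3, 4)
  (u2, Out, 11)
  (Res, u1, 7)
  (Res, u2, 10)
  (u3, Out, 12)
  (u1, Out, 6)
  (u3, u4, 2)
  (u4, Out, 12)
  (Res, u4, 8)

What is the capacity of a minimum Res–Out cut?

28

Augment Res→u1→Out: bottleneck 6, flow now 6.
Augment Res→u2→Out: bottleneck 10, flow now 16.
Augment Res→u3→Out: bottleneck 4, flow now 20.
Augment Res→u4→Out: bottleneck 8, flow now 28.
No augmenting path remains; maximum flow = 28.
By max-flow min-cut, the minimum cut capacity equals the max flow.
In the residual graph, reachable from Res: {Res, u1}.
Min-cut edges: Res→u2 (10), Res→u3 (4), Res→u4 (8), u1→Out (6); capacity 10 + 4 + 8 + 6 = 28.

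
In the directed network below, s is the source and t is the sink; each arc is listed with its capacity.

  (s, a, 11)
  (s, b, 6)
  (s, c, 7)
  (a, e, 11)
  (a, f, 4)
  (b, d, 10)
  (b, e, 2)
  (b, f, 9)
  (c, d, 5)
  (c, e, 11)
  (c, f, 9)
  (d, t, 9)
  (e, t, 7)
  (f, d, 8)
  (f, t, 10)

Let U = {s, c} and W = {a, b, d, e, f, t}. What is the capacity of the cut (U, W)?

42

Edges leaving {s, c}: s→a (11), s→b (6), c→d (5), c→e (11), c→f (9).
Cut capacity = 11 + 6 + 5 + 11 + 9 = 42.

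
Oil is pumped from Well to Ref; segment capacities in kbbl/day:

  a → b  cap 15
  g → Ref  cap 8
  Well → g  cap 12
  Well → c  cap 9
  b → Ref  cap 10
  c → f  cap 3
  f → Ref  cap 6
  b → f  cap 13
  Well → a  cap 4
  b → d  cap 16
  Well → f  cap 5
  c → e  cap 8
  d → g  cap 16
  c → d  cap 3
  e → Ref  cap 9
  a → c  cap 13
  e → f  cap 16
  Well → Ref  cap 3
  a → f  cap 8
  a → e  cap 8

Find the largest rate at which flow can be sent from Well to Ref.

29

Augment Well→Ref: bottleneck 3, flow now 3.
Augment Well→f→Ref: bottleneck 5, flow now 8.
Augment Well→g→Ref: bottleneck 8, flow now 16.
Augment Well→a→b→Ref: bottleneck 4, flow now 20.
Augment Well→c→e→Ref: bottleneck 8, flow now 28.
Augment Well→c→f→Ref: bottleneck 1, flow now 29.
No augmenting path remains; maximum flow = 29.
In the residual graph, reachable from Well: {Well, g}.
Min-cut edges: Well→a (4), Well→c (9), Well→f (5), Well→Ref (3), g→Ref (8); capacity 4 + 9 + 5 + 3 + 8 = 29.
This cut is saturated, so no flow can exceed 29.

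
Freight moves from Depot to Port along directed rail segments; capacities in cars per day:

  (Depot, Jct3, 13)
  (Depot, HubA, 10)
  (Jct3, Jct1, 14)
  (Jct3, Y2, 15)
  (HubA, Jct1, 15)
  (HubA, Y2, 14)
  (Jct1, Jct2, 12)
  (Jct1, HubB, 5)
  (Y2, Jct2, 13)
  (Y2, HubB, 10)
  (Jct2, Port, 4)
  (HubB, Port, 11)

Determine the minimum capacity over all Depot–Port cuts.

Augment Depot→Jct3→Jct1→Jct2→Port: bottleneck 4, flow now 4.
Augment Depot→Jct3→Jct1→HubB→Port: bottleneck 5, flow now 9.
Augment Depot→Jct3→Y2→HubB→Port: bottleneck 4, flow now 13.
Augment Depot→HubA→Y2→HubB→Port: bottleneck 2, flow now 15.
No augmenting path remains; maximum flow = 15.
By max-flow min-cut, the minimum cut capacity equals the max flow.
In the residual graph, reachable from Depot: {Depot, Jct3, HubA, Jct1, Y2, Jct2, HubB}.
Min-cut edges: Jct2→Port (4), HubB→Port (11); capacity 4 + 11 = 15.

15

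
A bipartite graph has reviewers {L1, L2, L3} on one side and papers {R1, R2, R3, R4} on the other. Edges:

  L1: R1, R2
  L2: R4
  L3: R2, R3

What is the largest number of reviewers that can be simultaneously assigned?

Unit-capacity flow: source→left, listed edges, right→sink; max matching = max flow.
Augmenting path L1→R1 (+1); matched 1.
Augmenting path L2→R4 (+1); matched 2.
Augmenting path L3→R2 (+1); matched 3.
No augmenting path remains; maximum matching = 3.
König certificate: {L1, L2, L3} is a vertex cover of size 3 (every listed pair touches it), so no matching can be larger.

3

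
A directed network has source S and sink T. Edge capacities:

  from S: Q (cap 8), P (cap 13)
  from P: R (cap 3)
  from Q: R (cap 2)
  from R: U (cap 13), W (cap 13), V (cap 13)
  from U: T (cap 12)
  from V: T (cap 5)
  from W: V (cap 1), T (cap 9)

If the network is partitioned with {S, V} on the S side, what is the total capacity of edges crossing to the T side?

Edges leaving {S, V}: S→P (13), S→Q (8), V→T (5).
Cut capacity = 13 + 8 + 5 = 26.

26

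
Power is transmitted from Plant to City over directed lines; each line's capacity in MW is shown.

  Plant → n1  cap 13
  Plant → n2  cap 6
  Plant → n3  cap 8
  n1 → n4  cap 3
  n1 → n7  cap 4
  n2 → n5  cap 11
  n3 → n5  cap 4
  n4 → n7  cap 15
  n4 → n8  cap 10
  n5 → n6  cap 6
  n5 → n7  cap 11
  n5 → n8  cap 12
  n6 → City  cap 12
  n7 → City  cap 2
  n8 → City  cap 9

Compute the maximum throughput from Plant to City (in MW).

Augment Plant→n1→n7→City: bottleneck 2, flow now 2.
Augment Plant→n1→n4→n8→City: bottleneck 3, flow now 5.
Augment Plant→n2→n5→n6→City: bottleneck 6, flow now 11.
Augment Plant→n3→n5→n8→City: bottleneck 4, flow now 15.
No augmenting path remains; maximum flow = 15.
In the residual graph, reachable from Plant: {Plant, n1, n3, n7}.
Min-cut edges: Plant→n2 (6), n1→n4 (3), n3→n5 (4), n7→City (2); capacity 6 + 3 + 4 + 2 = 15.
This cut is saturated, so no flow can exceed 15.

15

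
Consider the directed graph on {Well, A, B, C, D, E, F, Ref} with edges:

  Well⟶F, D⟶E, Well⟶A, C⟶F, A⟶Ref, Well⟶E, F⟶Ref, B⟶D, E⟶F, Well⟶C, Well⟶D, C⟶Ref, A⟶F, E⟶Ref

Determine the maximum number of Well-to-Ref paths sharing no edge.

Assign every edge capacity 1; by Menger, the answer equals the max flow.
Path Well→A→Ref (+1); total 1.
Path Well→C→Ref (+1); total 2.
Path Well→E→Ref (+1); total 3.
Path Well→F→Ref (+1); total 4.
No residual Well→Ref path; max flow = 4.
Certifying cut of size 4: {E→Ref, F→Ref, Well→A, Well→C}.

4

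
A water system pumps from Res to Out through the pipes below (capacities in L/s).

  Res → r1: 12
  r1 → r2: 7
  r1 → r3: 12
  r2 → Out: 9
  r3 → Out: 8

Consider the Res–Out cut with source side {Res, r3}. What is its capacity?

Edges leaving {Res, r3}: Res→r1 (12), r3→Out (8).
Cut capacity = 12 + 8 = 20.

20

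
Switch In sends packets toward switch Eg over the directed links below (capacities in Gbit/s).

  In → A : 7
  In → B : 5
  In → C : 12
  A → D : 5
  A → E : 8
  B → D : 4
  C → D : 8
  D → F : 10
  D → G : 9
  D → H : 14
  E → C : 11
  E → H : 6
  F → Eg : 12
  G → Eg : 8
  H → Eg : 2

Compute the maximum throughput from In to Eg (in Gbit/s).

19

Augment In→A→D→F→Eg: bottleneck 5, flow now 5.
Augment In→A→E→H→Eg: bottleneck 2, flow now 7.
Augment In→B→D→F→Eg: bottleneck 4, flow now 11.
Augment In→C→D→F→Eg: bottleneck 1, flow now 12.
Augment In→C→D→G→Eg: bottleneck 7, flow now 19.
No augmenting path remains; maximum flow = 19.
In the residual graph, reachable from In: {In, B, C}.
Min-cut edges: In→A (7), B→D (4), C→D (8); capacity 7 + 4 + 8 = 19.
This cut is saturated, so no flow can exceed 19.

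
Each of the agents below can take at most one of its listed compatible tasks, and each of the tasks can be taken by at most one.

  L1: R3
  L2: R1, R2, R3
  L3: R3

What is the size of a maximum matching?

2

Unit-capacity flow: source→left, listed edges, right→sink; max matching = max flow.
Augmenting path L1→R3 (+1); matched 1.
Augmenting path L2→R1 (+1); matched 2.
No augmenting path remains; maximum matching = 2.
König certificate: {L2, R3} is a vertex cover of size 2 (every listed pair touches it), so no matching can be larger.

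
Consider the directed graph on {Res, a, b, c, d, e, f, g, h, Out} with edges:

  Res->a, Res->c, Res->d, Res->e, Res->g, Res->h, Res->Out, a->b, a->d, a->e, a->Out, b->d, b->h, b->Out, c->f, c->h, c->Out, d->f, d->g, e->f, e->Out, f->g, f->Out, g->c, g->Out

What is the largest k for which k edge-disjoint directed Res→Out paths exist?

6

Assign every edge capacity 1; by Menger, the answer equals the max flow.
Path Res→Out (+1); total 1.
Path Res→a→Out (+1); total 2.
Path Res→c→Out (+1); total 3.
Path Res→e→Out (+1); total 4.
Path Res→g→Out (+1); total 5.
Path Res→d→f→Out (+1); total 6.
No residual Res→Out path; max flow = 6.
Certifying cut of size 6: {Res→Out, Res→a, Res→c, Res→d, Res→e, Res→g}.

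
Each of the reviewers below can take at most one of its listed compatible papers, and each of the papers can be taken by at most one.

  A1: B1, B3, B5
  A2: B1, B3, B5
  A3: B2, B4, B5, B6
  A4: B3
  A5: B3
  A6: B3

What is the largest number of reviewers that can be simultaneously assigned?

Unit-capacity flow: source→left, listed edges, right→sink; max matching = max flow.
Augmenting path A1→B1 (+1); matched 1.
Augmenting path A2→B3 (+1); matched 2.
Augmenting path A3→B2 (+1); matched 3.
Augmenting path A4→B3→A2→B5 (+1); matched 4.
No augmenting path remains; maximum matching = 4.
König certificate: {A1, A2, A3, B3} is a vertex cover of size 4 (every listed pair touches it), so no matching can be larger.

4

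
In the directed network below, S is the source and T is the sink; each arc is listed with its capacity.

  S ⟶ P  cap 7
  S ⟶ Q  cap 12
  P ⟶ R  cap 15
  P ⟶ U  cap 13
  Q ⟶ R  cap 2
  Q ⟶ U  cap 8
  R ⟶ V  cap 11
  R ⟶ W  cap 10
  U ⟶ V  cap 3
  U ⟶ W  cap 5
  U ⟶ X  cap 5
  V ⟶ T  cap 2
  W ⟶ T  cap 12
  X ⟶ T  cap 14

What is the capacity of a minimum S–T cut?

Augment S→P→R→V→T: bottleneck 2, flow now 2.
Augment S→P→R→W→T: bottleneck 5, flow now 7.
Augment S→Q→R→W→T: bottleneck 2, flow now 9.
Augment S→Q→U→W→T: bottleneck 5, flow now 14.
Augment S→Q→U→X→T: bottleneck 3, flow now 17.
No augmenting path remains; maximum flow = 17.
By max-flow min-cut, the minimum cut capacity equals the max flow.
In the residual graph, reachable from S: {S, Q}.
Min-cut edges: S→P (7), Q→R (2), Q→U (8); capacity 7 + 2 + 8 = 17.

17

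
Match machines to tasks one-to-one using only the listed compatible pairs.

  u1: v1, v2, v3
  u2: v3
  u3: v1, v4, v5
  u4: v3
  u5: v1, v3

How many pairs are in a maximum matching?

Unit-capacity flow: source→left, listed edges, right→sink; max matching = max flow.
Augmenting path u1→v1 (+1); matched 1.
Augmenting path u2→v3 (+1); matched 2.
Augmenting path u3→v4 (+1); matched 3.
Augmenting path u5→v1→u1→v2 (+1); matched 4.
No augmenting path remains; maximum matching = 4.
König certificate: {u1, u3, u5, v3} is a vertex cover of size 4 (every listed pair touches it), so no matching can be larger.

4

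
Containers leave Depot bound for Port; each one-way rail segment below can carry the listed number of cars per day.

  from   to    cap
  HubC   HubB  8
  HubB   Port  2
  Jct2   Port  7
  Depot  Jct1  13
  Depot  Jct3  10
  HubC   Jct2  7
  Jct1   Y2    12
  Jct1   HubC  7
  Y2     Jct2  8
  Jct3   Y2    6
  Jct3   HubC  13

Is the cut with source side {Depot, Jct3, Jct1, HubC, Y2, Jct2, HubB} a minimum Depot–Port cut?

Yes — it is a minimum cut (capacity 9).

Given cut capacity: 7 + 2 = 9.
Augment Depot→Jct3→HubC→Jct2→Port: bottleneck 7, flow now 7.
Augment Depot→Jct3→HubC→HubB→Port: bottleneck 2, flow now 9.
No augmenting path remains; maximum flow = 9.
Cut capacity 9 equals the max flow, so it is a minimum cut.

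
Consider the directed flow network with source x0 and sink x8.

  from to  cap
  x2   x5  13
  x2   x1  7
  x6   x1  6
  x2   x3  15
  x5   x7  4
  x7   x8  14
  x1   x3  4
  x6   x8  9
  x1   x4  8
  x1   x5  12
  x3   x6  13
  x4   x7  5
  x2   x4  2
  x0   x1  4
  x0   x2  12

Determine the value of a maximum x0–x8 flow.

16

Augment x0→x1→x3→x6→x8: bottleneck 4, flow now 4.
Augment x0→x2→x3→x6→x8: bottleneck 5, flow now 9.
Augment x0→x2→x4→x7→x8: bottleneck 2, flow now 11.
Augment x0→x2→x5→x7→x8: bottleneck 4, flow now 15.
Augment x0→x2→x1→x4→x7→x8: bottleneck 1, flow now 16.
No augmenting path remains; maximum flow = 16.
In the residual graph, reachable from x0: {x0}.
Min-cut edges: x0→x1 (4), x0→x2 (12); capacity 4 + 12 = 16.
This cut is saturated, so no flow can exceed 16.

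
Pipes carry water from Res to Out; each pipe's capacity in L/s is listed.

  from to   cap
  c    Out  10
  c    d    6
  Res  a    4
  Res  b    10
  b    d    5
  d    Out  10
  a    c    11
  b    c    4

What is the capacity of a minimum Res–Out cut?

13

Augment Res→a→c→Out: bottleneck 4, flow now 4.
Augment Res→b→c→Out: bottleneck 4, flow now 8.
Augment Res→b→d→Out: bottleneck 5, flow now 13.
No augmenting path remains; maximum flow = 13.
By max-flow min-cut, the minimum cut capacity equals the max flow.
In the residual graph, reachable from Res: {Res, b}.
Min-cut edges: Res→a (4), b→c (4), b→d (5); capacity 4 + 4 + 5 = 13.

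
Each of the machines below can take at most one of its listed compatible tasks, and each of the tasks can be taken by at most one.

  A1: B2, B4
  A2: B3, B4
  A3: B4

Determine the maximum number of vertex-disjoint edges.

3

Unit-capacity flow: source→left, listed edges, right→sink; max matching = max flow.
Augmenting path A1→B2 (+1); matched 1.
Augmenting path A2→B3 (+1); matched 2.
Augmenting path A3→B4 (+1); matched 3.
No augmenting path remains; maximum matching = 3.
König certificate: {A1, A2, A3} is a vertex cover of size 3 (every listed pair touches it), so no matching can be larger.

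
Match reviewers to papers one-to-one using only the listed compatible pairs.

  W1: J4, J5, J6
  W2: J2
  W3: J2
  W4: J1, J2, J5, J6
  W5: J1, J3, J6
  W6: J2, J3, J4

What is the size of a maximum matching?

Unit-capacity flow: source→left, listed edges, right→sink; max matching = max flow.
Augmenting path W1→J4 (+1); matched 1.
Augmenting path W2→J2 (+1); matched 2.
Augmenting path W4→J1 (+1); matched 3.
Augmenting path W5→J3 (+1); matched 4.
Augmenting path W6→J3→W5→J6 (+1); matched 5.
No augmenting path remains; maximum matching = 5.
König certificate: {W1, W4, W5, W6, J2} is a vertex cover of size 5 (every listed pair touches it), so no matching can be larger.

5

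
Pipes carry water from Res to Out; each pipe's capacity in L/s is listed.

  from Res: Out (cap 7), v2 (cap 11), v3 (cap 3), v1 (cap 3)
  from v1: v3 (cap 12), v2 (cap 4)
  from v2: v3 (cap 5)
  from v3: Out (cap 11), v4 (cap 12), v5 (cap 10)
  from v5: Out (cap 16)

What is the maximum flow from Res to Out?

18

Augment Res→Out: bottleneck 7, flow now 7.
Augment Res→v3→Out: bottleneck 3, flow now 10.
Augment Res→v1→v3→Out: bottleneck 3, flow now 13.
Augment Res→v2→v3→Out: bottleneck 5, flow now 18.
No augmenting path remains; maximum flow = 18.
In the residual graph, reachable from Res: {Res, v2}.
Min-cut edges: Res→v1 (3), Res→v3 (3), Res→Out (7), v2→v3 (5); capacity 3 + 3 + 7 + 5 = 18.
This cut is saturated, so no flow can exceed 18.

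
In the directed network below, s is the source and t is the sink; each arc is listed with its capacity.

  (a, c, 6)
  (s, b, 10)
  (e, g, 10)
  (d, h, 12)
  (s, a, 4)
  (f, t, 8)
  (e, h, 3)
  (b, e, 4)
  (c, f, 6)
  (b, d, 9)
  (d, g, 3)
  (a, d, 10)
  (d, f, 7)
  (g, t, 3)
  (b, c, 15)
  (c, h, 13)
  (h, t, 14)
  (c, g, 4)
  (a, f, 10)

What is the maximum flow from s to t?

Augment s→a→f→t: bottleneck 4, flow now 4.
Augment s→b→c→f→t: bottleneck 4, flow now 8.
Augment s→b→c→g→t: bottleneck 3, flow now 11.
Augment s→b→c→h→t: bottleneck 3, flow now 14.
No augmenting path remains; maximum flow = 14.
In the residual graph, reachable from s: {s}.
Min-cut edges: s→a (4), s→b (10); capacity 4 + 10 = 14.
This cut is saturated, so no flow can exceed 14.

14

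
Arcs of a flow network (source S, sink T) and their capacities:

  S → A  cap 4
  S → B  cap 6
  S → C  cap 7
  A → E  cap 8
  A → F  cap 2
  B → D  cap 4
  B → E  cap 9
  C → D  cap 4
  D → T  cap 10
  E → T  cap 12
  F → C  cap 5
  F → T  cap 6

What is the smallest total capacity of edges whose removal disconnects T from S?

Augment S→A→E→T: bottleneck 4, flow now 4.
Augment S→B→D→T: bottleneck 4, flow now 8.
Augment S→B→E→T: bottleneck 2, flow now 10.
Augment S→C→D→T: bottleneck 4, flow now 14.
No augmenting path remains; maximum flow = 14.
By max-flow min-cut, the minimum cut capacity equals the max flow.
In the residual graph, reachable from S: {S, C}.
Min-cut edges: S→A (4), S→B (6), C→D (4); capacity 4 + 6 + 4 = 14.

14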